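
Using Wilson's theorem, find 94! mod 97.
(96)! = (94)! × (95) × (96) ≡ -1 (mod 97). So (94)! ≡ -1 × [(96)(95)]^(-1) ≡ 48 (mod 97)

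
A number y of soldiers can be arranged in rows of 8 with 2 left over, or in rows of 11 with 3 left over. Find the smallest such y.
M = 8 × 11 = 88. M₁ = 11, y₁ ≡ 3 mod 8. M₂ = 8, y₂ ≡ 7 mod 11. y = 2×11×3 + 3×8×7 ≡ 58 mod 88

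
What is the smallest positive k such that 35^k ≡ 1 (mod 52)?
Powers of 35 mod 52: 35^1≡35, 35^2≡29, 35^3≡27, 35^4≡9, 35^5≡3, 35^6≡1. ord_52(35) = 6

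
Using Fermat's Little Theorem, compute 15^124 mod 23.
By Fermat: 15^{22} ≡ 1 mod 23. 124 = 5×22 + 14. So 15^{124} ≡ 15^{14} ≡ 6 mod 23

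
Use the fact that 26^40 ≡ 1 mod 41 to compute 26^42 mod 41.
By Fermat: 26^{40} ≡ 1 mod 41. So 26^{42} = 26^{40} · 26^{2} ≡ 26^{2} ≡ 20 mod 41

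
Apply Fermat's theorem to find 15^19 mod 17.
By Fermat: 15^{16} ≡ 1 mod 17. So 15^{19} = 15^{16} · 15^{3} ≡ 15^{3} ≡ 9 mod 17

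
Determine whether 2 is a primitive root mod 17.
2^{8} ≡ 1 mod 17 and 8 < 16, so ord_17(2) = 8 ≠ 16 and 2 is not a primitive root.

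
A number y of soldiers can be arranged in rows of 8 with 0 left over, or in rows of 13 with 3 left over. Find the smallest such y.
M = 8 × 13 = 104. M₁ = 13, y₁ ≡ 5 (mod 8). M₂ = 8, y₂ ≡ 5 (mod 13). y = 0×13×5 + 3×8×5 ≡ 16 (mod 104)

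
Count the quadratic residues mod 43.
For prime 43, there are (p-1)/2 = (43-1)/2 = 21 quadratic residues (excluding 0).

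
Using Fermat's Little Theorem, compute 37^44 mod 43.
By Fermat: 37^{42} ≡ 1 mod 43. So 37^{44} = 37^{42} · 37^{2} ≡ 37^{2} ≡ 36 mod 43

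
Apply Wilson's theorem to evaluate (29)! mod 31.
(30)! = (29)! × (30) ≡ -1 (mod 31). So (29)! ≡ -1 × (30)^(-1) ≡ (-1)×(-1) = 1 (mod 31)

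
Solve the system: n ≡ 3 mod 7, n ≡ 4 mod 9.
M = 7 × 9 = 63. M₁ = 9, y₁ ≡ 4 mod 7. M₂ = 7, y₂ ≡ 4 mod 9. n = 3×9×4 + 4×7×4 ≡ 31 mod 63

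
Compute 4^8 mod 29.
By repeated squaring mod 29: 4^{1}≡4, 4^{2}≡16, 4^{4}≡24, 4^{8}≡25. So 4^{8} ≡ 25 mod 29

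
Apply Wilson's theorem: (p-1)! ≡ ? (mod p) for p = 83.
By Wilson's theorem, (82)! ≡ -1 ≡ 82 mod 83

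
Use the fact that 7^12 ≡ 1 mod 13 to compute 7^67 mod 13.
By Fermat: 7^{12} ≡ 1 mod 13. 67 = 5×12 + 7. So 7^{67} ≡ 7^{7} ≡ 6 mod 13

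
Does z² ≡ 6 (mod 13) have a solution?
By Euler's criterion: 6^{6} ≡ 12 (mod 13). Since this equals -1 (≡ 12), 6 is not a QR.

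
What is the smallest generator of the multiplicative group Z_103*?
g = 5. Powers: [5, 25, 22, 7, 35, 72, 51, 49, ...] generates all 102 non-zero residues.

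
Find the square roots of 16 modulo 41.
The square roots of 16 mod 41 are 37 and 4. Verify: 37² = 1369 ≡ 16 (mod 41)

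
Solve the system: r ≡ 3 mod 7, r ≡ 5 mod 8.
M = 7 × 8 = 56. M₁ = 8, y₁ ≡ 1 mod 7. M₂ = 7, y₂ ≡ 7 mod 8. r = 3×8×1 + 5×7×7 ≡ 45 mod 56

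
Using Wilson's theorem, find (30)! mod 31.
By Wilson's theorem, (30)! ≡ -1 ≡ 30 (mod 31)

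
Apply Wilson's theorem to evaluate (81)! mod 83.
(82)! = (81)! × (82) ≡ -1 mod 83. So (81)! ≡ -1 × (82)^(-1) ≡ (-1)×(-1) = 1 mod 83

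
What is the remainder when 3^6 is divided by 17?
By repeated squaring mod 17: 3^{1}≡3, 3^{2}≡9, 3^{4}≡13. Then 3^{6} = 3^{4+2} ≡ 13 × 9 ≡ 15 mod 17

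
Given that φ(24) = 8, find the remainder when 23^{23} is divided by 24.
By Euler: 23^{8} ≡ 1 (mod 24) since gcd(23, 24) = 1. 23 = 2×8 + 7. So 23^{23} ≡ 23^{7} ≡ 23 (mod 24)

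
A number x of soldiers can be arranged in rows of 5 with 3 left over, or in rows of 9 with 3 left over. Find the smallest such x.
M = 5 × 9 = 45. M₁ = 9, y₁ ≡ 4 (mod 5). M₂ = 5, y₂ ≡ 2 (mod 9). x = 3×9×4 + 3×5×2 ≡ 3 (mod 45)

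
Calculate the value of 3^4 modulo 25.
3^{4} = 81 ≡ 6 mod 25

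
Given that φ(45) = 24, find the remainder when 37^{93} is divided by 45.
By Euler: 37^{24} ≡ 1 (mod 45) since gcd(37, 45) = 1. 93 = 3×24 + 21. So 37^{93} ≡ 37^{21} ≡ 37 (mod 45)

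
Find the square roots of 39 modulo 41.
The square roots of 39 mod 41 are 11 and 30. Verify: 11² = 121 ≡ 39 mod 41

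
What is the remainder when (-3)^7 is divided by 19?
By repeated squaring (mod 19): (-3)^{1}≡16, (-3)^{2}≡9, (-3)^{4}≡5. Then (-3)^{7} = (-3)^{4+2+1} ≡ 5 × 9 × 16 ≡ 17 (mod 19)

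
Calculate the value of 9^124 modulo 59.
Using Fermat: 9^{58} ≡ 1 (mod 59). 124 ≡ 8 (mod 58). So 9^{124} ≡ 9^{8} ≡ 26 (mod 59)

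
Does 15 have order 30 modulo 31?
15^{10} ≡ 1 mod 31 and 10 < 30, so ord_31(15) = 10 ≠ 30 and 15 is not a primitive root.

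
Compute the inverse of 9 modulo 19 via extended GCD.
Extended GCD: 9(-2) + 19(1) = 1. So 9^(-1) ≡ -2 ≡ 17 mod 19. Verify: 9 × 17 = 153 ≡ 1 mod 19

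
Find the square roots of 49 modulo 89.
The square roots of 49 mod 89 are 82 and 7. Verify: 82² = 6724 ≡ 49 mod 89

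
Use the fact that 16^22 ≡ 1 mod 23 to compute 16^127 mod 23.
By Fermat: 16^{22} ≡ 1 mod 23. 127 = 5×22 + 17. So 16^{127} ≡ 16^{17} ≡ 4 mod 23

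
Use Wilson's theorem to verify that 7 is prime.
(6)! mod 7 = 6. Since this equals -1 (mod 7), Wilson confirms 7 is prime.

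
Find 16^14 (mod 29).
By repeated squaring (mod 29): 16^{1}≡16, 16^{2}≡24, 16^{4}≡25, 16^{8}≡16. Then 16^{14} = 16^{8+4+2} ≡ 16 × 25 × 24 ≡ 1 (mod 29)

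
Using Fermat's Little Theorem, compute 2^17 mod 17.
By Fermat: 2^{16} ≡ 1 (mod 17). So 2^{17} = 2^{16} · 2^{1} ≡ 2^{1} ≡ 2 (mod 17)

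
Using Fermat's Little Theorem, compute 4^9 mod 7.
By Fermat: 4^{6} ≡ 1 (mod 7). So 4^{9} = 4^{6} · 4^{3} ≡ 4^{3} ≡ 1 (mod 7)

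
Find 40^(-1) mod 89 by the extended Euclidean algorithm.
Extended GCD: 40(-20) + 89(9) = 1. So 40^(-1) ≡ -20 ≡ 69 mod 89. Verify: 40 × 69 = 2760 ≡ 1 mod 89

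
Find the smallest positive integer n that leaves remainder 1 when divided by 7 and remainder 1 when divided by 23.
M = 7 × 23 = 161. M₁ = 23, y₁ ≡ 4 mod 7. M₂ = 7, y₂ ≡ 10 mod 23. n = 1×23×4 + 1×7×10 ≡ 1 mod 161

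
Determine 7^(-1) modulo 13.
Since 13 is prime, by Fermat 7^(-1) ≡ 7^{11} ≡ 2 mod 13. Verify: 7 × 2 = 14 ≡ 1 mod 13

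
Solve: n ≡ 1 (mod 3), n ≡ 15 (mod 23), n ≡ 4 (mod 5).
M = 3 × 23 × 5 = 345. M₁ = 115, y₁ ≡ 1 (mod 3). M₂ = 15, y₂ ≡ 20 (mod 23). M₃ = 69, y₃ ≡ 4 (mod 5). n = 1×115×1 + 15×15×20 + 4×69×4 ≡ 199 (mod 345)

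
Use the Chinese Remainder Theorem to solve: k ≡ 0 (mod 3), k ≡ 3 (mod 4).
M = 3 × 4 = 12. M₁ = 4, y₁ ≡ 1 (mod 3). M₂ = 3, y₂ ≡ 3 (mod 4). k = 0×4×1 + 3×3×3 ≡ 3 (mod 12)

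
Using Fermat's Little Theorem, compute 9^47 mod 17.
By Fermat: 9^{16} ≡ 1 mod 17. 47 = 2×16 + 15. So 9^{47} ≡ 9^{15} ≡ 2 mod 17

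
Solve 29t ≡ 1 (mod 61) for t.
Since 61 is prime, by Fermat 29^(-1) ≡ 29^{59} ≡ 40 (mod 61). Verify: 29 × 40 = 1160 ≡ 1 (mod 61)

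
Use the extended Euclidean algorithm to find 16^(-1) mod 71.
Extended GCD: 16(-31) + 71(7) = 1. So 16^(-1) ≡ -31 ≡ 40 mod 71. Verify: 16 × 40 = 640 ≡ 1 mod 71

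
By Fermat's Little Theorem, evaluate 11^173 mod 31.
By Fermat: 11^{30} ≡ 1 mod 31. 173 ≡ 23 mod 30. So 11^{173} ≡ 11^{23} ≡ 12 mod 31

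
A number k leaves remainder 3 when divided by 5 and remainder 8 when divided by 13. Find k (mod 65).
M = 5 × 13 = 65. M₁ = 13, y₁ ≡ 2 (mod 5). M₂ = 5, y₂ ≡ 8 (mod 13). k = 3×13×2 + 8×5×8 ≡ 8 (mod 65)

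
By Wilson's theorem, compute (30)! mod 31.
By Wilson's theorem, (30)! ≡ -1 ≡ 30 mod 31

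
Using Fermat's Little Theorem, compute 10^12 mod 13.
By Fermat's Little Theorem, 10^{12} ≡ 1 mod 13 since 13 is prime and gcd(10, 13) = 1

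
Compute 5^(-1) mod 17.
Since 17 is prime, by Fermat 5^(-1) ≡ 5^{15} ≡ 7 mod 17. Verify: 5 × 7 = 35 ≡ 1 mod 17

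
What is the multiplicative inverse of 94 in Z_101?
Since 101 is prime, by Fermat 94^(-1) ≡ 94^{99} ≡ 72 mod 101. Verify: 94 × 72 = 6768 ≡ 1 mod 101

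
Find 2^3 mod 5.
2^{3} = 8 ≡ 3 mod 5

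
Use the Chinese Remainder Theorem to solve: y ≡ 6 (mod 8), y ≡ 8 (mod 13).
M = 8 × 13 = 104. M₁ = 13, y₁ ≡ 5 (mod 8). M₂ = 8, y₂ ≡ 5 (mod 13). y = 6×13×5 + 8×8×5 ≡ 86 (mod 104)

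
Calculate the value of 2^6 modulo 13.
By repeated squaring (mod 13): 2^{1}≡2, 2^{2}≡4, 2^{4}≡3. Then 2^{6} = 2^{4+2} ≡ 3 × 4 ≡ 12 (mod 13)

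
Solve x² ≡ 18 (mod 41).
The square roots of 18 mod 41 are 10 and 31. Verify: 10² = 100 ≡ 18 (mod 41)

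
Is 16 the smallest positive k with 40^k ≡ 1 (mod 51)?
Powers of 40 mod 51: 40^1≡40, 40^2≡19, 40^3≡46, 40^4≡4, 40^5≡7, 40^6≡25, 40^7≡31, 40^8≡16, 40^9≡28, 40^10≡49, 40^11≡22, 40^12≡13, 40^13≡10, 40^14≡43, 40^15≡37, 40^16≡1. First k with 40^k≡1 is k=16. Yes, ord_51(40) = 16.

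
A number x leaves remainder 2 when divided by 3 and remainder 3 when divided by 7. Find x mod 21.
M = 3 × 7 = 21. M₁ = 7, y₁ ≡ 1 mod 3. M₂ = 3, y₂ ≡ 5 mod 7. x = 2×7×1 + 3×3×5 ≡ 17 mod 21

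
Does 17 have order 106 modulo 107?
ord_107(17) divides 106. For each prime q|106: 17^{53}≡106, 17^{2}≡75, none ≡ 1. So 17 has order 106 and is a primitive root mod 107.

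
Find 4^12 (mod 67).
By repeated squaring (mod 67): 4^{1}≡4, 4^{2}≡16, 4^{4}≡55, 4^{8}≡10. Then 4^{12} = 4^{8+4} ≡ 10 × 55 ≡ 14 (mod 67)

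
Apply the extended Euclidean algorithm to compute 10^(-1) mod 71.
Extended GCD: 10(-7) + 71(1) = 1. So 10^(-1) ≡ -7 ≡ 64 (mod 71). Verify: 10 × 64 = 640 ≡ 1 (mod 71)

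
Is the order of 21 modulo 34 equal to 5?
Powers of 21 mod 34: 21^1≡21, 21^2≡33, 21^3≡13, 21^4≡1. Already 21^4≡1, so the order is 4 < 5. No, the actual order is 4.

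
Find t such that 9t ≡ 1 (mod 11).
Since 11 is prime, by Fermat 9^(-1) ≡ 9^{9} ≡ 5 (mod 11). Verify: 9 × 5 = 45 ≡ 1 (mod 11)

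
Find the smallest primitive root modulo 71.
g = 7. Powers: [7, 49, 59, 58, 51, 2, 14, 27, 47, ...] generates all 70 non-zero residues.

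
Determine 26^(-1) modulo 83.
Since 83 is prime, by Fermat 26^(-1) ≡ 26^{81} ≡ 16 mod 83. Verify: 26 × 16 = 416 ≡ 1 mod 83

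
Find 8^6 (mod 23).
By repeated squaring (mod 23): 8^{1}≡8, 8^{2}≡18, 8^{4}≡2. Then 8^{6} = 8^{4+2} ≡ 2 × 18 ≡ 13 (mod 23)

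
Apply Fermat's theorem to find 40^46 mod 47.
By Fermat's Little Theorem, 40^{46} ≡ 1 mod 47 since 47 is prime and gcd(40, 47) = 1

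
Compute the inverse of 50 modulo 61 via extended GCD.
Extended GCD: 50(11) + 61(-9) = 1. So 50^(-1) ≡ 11 (mod 61). Verify: 50 × 11 = 550 ≡ 1 (mod 61)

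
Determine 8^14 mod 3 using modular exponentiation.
Using Fermat: 8^{2} ≡ 1 mod 3. 14 ≡ 0 mod 2. So 8^{14} ≡ 8^{0} ≡ 1 mod 3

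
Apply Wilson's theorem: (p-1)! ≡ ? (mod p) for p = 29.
By Wilson's theorem, (28)! ≡ -1 ≡ 28 (mod 29)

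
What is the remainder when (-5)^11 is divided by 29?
By repeated squaring (mod 29): (-5)^{1}≡24, (-5)^{2}≡25, (-5)^{4}≡16, (-5)^{8}≡24. Then (-5)^{11} = (-5)^{8+2+1} ≡ 24 × 25 × 24 ≡ 16 (mod 29)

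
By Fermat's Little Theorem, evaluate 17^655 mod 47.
By Fermat: 17^{46} ≡ 1 (mod 47). 655 ≡ 11 (mod 46). So 17^{655} ≡ 17^{11} ≡ 6 (mod 47)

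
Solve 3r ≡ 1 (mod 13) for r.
Since 13 is prime, by Fermat 3^(-1) ≡ 3^{11} ≡ 9 (mod 13). Verify: 3 × 9 = 27 ≡ 1 (mod 13)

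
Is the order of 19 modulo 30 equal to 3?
Powers of 19 mod 30: 19^1≡19, 19^2≡1. Already 19^2≡1, so the order is 2 < 3. No, the actual order is 2.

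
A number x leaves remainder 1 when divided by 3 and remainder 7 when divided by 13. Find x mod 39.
M = 3 × 13 = 39. M₁ = 13, y₁ ≡ 1 mod 3. M₂ = 3, y₂ ≡ 9 mod 13. x = 1×13×1 + 7×3×9 ≡ 7 mod 39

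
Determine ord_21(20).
Powers of 20 mod 21: 20^1≡20, 20^2≡1. Order = 2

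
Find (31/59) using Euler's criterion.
(31/59) = 31^{29} mod 59 = -1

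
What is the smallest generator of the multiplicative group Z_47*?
g = 5. For each prime q|46: 5^{23}≡46, 5^{2}≡25, none ≡ 1, so ord_47(5) = 46 and 5 is a primitive root.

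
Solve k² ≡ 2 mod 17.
The square roots of 2 mod 17 are 6 and 11. Verify: 6² = 36 ≡ 2 mod 17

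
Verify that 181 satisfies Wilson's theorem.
(180)! mod 181 = 180. Since this equals -1 (mod 181), Wilson confirms 181 is prime.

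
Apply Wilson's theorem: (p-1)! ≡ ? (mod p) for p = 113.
By Wilson's theorem, (112)! ≡ -1 ≡ 112 mod 113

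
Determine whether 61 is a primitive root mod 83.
61^{41} ≡ 1 (mod 83) and 41 < 82, so ord_83(61) = 41 ≠ 82 and 61 is not a primitive root.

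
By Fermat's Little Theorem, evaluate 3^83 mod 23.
By Fermat: 3^{22} ≡ 1 mod 23. 83 = 3×22 + 17. So 3^{83} ≡ 3^{17} ≡ 16 mod 23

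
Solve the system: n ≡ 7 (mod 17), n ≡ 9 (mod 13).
M = 17 × 13 = 221. M₁ = 13, y₁ ≡ 4 (mod 17). M₂ = 17, y₂ ≡ 10 (mod 13). n = 7×13×4 + 9×17×10 ≡ 126 (mod 221)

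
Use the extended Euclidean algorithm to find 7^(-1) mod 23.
Extended GCD: 7(10) + 23(-3) = 1. So 7^(-1) ≡ 10 (mod 23). Verify: 7 × 10 = 70 ≡ 1 (mod 23)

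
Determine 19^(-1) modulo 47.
Since 47 is prime, by Fermat 19^(-1) ≡ 19^{45} ≡ 5 mod 47. Verify: 19 × 5 = 95 ≡ 1 mod 47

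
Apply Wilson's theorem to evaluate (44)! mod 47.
(46)! = (44)! × (45) × (46) ≡ -1 (mod 47). So (44)! ≡ -1 × [(46)(45)]^(-1) ≡ 23 (mod 47)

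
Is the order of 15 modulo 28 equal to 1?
Powers of 15 mod 28: 15^1≡15, 15^2≡1. 15^1≡15≢1, so ord ≠ 1. No, the actual order is 2.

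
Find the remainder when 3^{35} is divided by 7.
By Fermat: 3^{6} ≡ 1 (mod 7). 35 = 5×6 + 5. So 3^{35} ≡ 3^{5} ≡ 5 (mod 7)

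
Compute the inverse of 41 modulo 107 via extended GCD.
Extended GCD: 41(47) + 107(-18) = 1. So 41^(-1) ≡ 47 (mod 107). Verify: 41 × 47 = 1927 ≡ 1 (mod 107)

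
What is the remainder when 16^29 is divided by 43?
By repeated squaring (mod 43): 16^{1}≡16, 16^{2}≡41, 16^{4}≡4, 16^{8}≡16, 16^{16}≡41. Then 16^{29} = 16^{16+8+4+1} ≡ 41 × 16 × 4 × 16 ≡ 16 (mod 43)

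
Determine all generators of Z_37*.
There are φ(36) = 12 primitive roots mod 37: {2, 5, 13, 15, 17, 18, 19, 20, 22, 24, 32, 35}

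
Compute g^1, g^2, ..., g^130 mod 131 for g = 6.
6^1, 6^2, ..., 6^{130} mod 131: [6, 36, 85, 117, 47, 20, 120, 65, 128, 113, 23, 7, 42, 121, 71, 33, 67, 9, 54, 62, 110, 5, 30, 49, 32, 61, 104, 100, 76, 63, 116, 41, 115, 35, 79, 81, 93, 34, 73, 45, 8, 48, 26, 25, 19, 114, 29, 43, 127, 107, 118, 53, 56, 74, 51, 44, 2, 12, 72, 39, 103, 94, 40, 109, 130, 125, 95, 46, 14, 84, 111, 11, 66, 3, 18, 108, 124, 89, 10, 60, 98, 64, 122, 77, 69, 21, 126, 101, 82, 99, 70, 27, 31, 55, 68, 15, 90, 16, 96, 52, 50, 38, 97, 58, 86, 123, 83, 105, 106, 112, 17, 102, 88, 4, 24, 13, 78, 75, 57, 80, 87, 129, 119, 59, 92, 28, 37, 91, 22, 1]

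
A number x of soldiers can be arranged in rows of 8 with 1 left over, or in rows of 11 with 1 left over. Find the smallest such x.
M = 8 × 11 = 88. M₁ = 11, y₁ ≡ 3 (mod 8). M₂ = 8, y₂ ≡ 7 (mod 11). x = 1×11×3 + 1×8×7 ≡ 1 (mod 88)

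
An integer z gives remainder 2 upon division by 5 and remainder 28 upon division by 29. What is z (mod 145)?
M = 5 × 29 = 145. M₁ = 29, y₁ ≡ 4 (mod 5). M₂ = 5, y₂ ≡ 6 (mod 29). z = 2×29×4 + 28×5×6 ≡ 57 (mod 145)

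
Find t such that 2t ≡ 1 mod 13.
Since 13 is prime, by Fermat 2^(-1) ≡ 2^{11} ≡ 7 mod 13. Verify: 2 × 7 = 14 ≡ 1 mod 13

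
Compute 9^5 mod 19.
By repeated squaring mod 19: 9^{1}≡9, 9^{2}≡5, 9^{4}≡6. Then 9^{5} = 9^{4+1} ≡ 6 × 9 ≡ 16 mod 19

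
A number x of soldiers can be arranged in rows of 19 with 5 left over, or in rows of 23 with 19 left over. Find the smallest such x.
M = 19 × 23 = 437. M₁ = 23, y₁ ≡ 5 mod 19. M₂ = 19, y₂ ≡ 17 mod 23. x = 5×23×5 + 19×19×17 ≡ 157 mod 437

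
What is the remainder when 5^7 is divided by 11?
By repeated squaring (mod 11): 5^{1}≡5, 5^{2}≡3, 5^{4}≡9. Then 5^{7} = 5^{4+2+1} ≡ 9 × 3 × 5 ≡ 3 (mod 11)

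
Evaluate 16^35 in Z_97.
By repeated squaring (mod 97): 16^{1}≡16, 16^{2}≡62, 16^{4}≡61, 16^{8}≡35, 16^{16}≡61, 16^{32}≡35. Then 16^{35} = 16^{32+2+1} ≡ 35 × 62 × 16 ≡ 91 (mod 97)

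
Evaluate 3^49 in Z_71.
By repeated squaring mod 71: 3^{1}≡3, 3^{2}≡9, 3^{4}≡10, 3^{8}≡29, 3^{16}≡60, 3^{32}≡50. Then 3^{49} = 3^{32+16+1} ≡ 50 × 60 × 3 ≡ 54 mod 71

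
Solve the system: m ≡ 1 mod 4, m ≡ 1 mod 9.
M = 4 × 9 = 36. M₁ = 9, y₁ ≡ 1 mod 4. M₂ = 4, y₂ ≡ 7 mod 9. m = 1×9×1 + 1×4×7 ≡ 1 mod 36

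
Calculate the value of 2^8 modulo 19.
By repeated squaring mod 19: 2^{1}≡2, 2^{2}≡4, 2^{4}≡16, 2^{8}≡9. So 2^{8} ≡ 9 mod 19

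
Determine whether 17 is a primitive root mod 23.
ord_23(17) divides 22. For each prime q|22: 17^{11}≡22, 17^{2}≡13, none ≡ 1. So 17 has order 22 and is a primitive root mod 23.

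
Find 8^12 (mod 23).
By repeated squaring (mod 23): 8^{1}≡8, 8^{2}≡18, 8^{4}≡2, 8^{8}≡4. Then 8^{12} = 8^{8+4} ≡ 4 × 2 ≡ 8 (mod 23)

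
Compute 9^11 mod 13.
By repeated squaring mod 13: 9^{1}≡9, 9^{2}≡3, 9^{4}≡9, 9^{8}≡3. Then 9^{11} = 9^{8+2+1} ≡ 3 × 3 × 9 ≡ 3 mod 13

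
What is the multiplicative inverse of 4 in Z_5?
Since 5 is prime, by Fermat 4^(-1) ≡ 4^{3} ≡ 4 mod 5. Verify: 4 × 4 = 16 ≡ 1 mod 5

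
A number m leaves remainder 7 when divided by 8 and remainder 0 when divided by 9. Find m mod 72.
M = 8 × 9 = 72. M₁ = 9, y₁ ≡ 1 mod 8. M₂ = 8, y₂ ≡ 8 mod 9. m = 7×9×1 + 0×8×8 ≡ 63 mod 72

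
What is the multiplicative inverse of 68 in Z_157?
Since 157 is prime, by Fermat 68^(-1) ≡ 68^{155} ≡ 127 (mod 157). Verify: 68 × 127 = 8636 ≡ 1 (mod 157)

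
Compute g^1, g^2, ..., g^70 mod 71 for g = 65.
65^1, 65^2, ..., 65^{70} mod 71: [65, 36, 68, 18, 34, 9, 17, 40, 44, 20, 22, 10, 11, 5, 41, 38, 56, 19, 28, 45, 14, 58, 7, 29, 39, 50, 55, 25, 63, 48, 67, 24, 69, 12, 70, 6, 35, 3, 53, 37, 62, 54, 31, 27, 51, 49, 61, 60, 66, 30, 33, 15, 52, 43, 26, 57, 13, 64, 42, 32, 21, 16, 46, 8, 23, 4, 47, 2, 59, 1]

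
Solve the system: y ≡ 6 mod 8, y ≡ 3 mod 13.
M = 8 × 13 = 104. M₁ = 13, y₁ ≡ 5 mod 8. M₂ = 8, y₂ ≡ 5 mod 13. y = 6×13×5 + 3×8×5 ≡ 94 mod 104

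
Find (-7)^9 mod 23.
By repeated squaring mod 23: (-7)^{1}≡16, (-7)^{2}≡3, (-7)^{4}≡9, (-7)^{8}≡12. Then (-7)^{9} = (-7)^{8+1} ≡ 12 × 16 ≡ 8 mod 23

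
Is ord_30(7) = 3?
Powers of 7 mod 30: 7^1≡7, 7^2≡19, 7^3≡13, 7^4≡1. 7^3≡13≢1, so ord ≠ 3. No, the actual order is 4.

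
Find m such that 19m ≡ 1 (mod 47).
Since 47 is prime, by Fermat 19^(-1) ≡ 19^{45} ≡ 5 (mod 47). Verify: 19 × 5 = 95 ≡ 1 (mod 47)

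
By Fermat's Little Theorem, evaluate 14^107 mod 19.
By Fermat: 14^{18} ≡ 1 mod 19. 107 = 5×18 + 17. So 14^{107} ≡ 14^{17} ≡ 15 mod 19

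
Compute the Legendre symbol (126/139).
(126/139) = 126^{69} mod 139 = -1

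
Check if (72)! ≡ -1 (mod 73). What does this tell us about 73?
(72)! mod 73 = 72. Since this equals -1 (mod 73), Wilson confirms 73 is prime.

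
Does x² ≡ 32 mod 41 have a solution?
By Euler's criterion: 32^{20} ≡ 1 mod 41. Since this equals 1, 32 is a QR.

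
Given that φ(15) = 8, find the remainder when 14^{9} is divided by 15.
By Euler: 14^{8} ≡ 1 (mod 15) since gcd(14, 15) = 1. 9 = 1×8 + 1. So 14^{9} ≡ 14^{1} ≡ 14 (mod 15)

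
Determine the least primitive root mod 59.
g = 2. Powers: [2, 4, 8, 16, 32, 5, 10, ...] generates all 58 non-zero residues.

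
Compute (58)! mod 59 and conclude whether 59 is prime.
(58)! mod 59 = 58. Since 58 ≡ -1 mod 59, 59 is prime.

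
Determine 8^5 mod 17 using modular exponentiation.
By repeated squaring (mod 17): 8^{1}≡8, 8^{2}≡13, 8^{4}≡16. Then 8^{5} = 8^{4+1} ≡ 16 × 8 ≡ 9 (mod 17)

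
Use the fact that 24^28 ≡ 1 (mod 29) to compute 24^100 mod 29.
By Fermat: 24^{28} ≡ 1 (mod 29). 100 = 3×28 + 16. So 24^{100} ≡ 24^{16} ≡ 25 (mod 29)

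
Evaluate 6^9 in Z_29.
By repeated squaring (mod 29): 6^{1}≡6, 6^{2}≡7, 6^{4}≡20, 6^{8}≡23. Then 6^{9} = 6^{8+1} ≡ 23 × 6 ≡ 22 (mod 29)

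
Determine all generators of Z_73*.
There are φ(72) = 24 primitive roots mod 73: {5, 11, 13, 14, 15, 20, 26, 28, 29, 31, 33, 34, 39, 40, 42, 44, 45, 47, 53, 58, 59, 60, 62, 68}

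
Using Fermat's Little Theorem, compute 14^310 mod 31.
By Fermat: 14^{30} ≡ 1 mod 31. 310 ≡ 10 mod 30. So 14^{310} ≡ 14^{10} ≡ 25 mod 31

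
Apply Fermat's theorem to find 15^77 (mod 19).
By Fermat: 15^{18} ≡ 1 (mod 19). 77 = 4×18 + 5. So 15^{77} ≡ 15^{5} ≡ 2 (mod 19)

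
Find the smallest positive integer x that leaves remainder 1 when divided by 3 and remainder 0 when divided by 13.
M = 3 × 13 = 39. M₁ = 13, y₁ ≡ 1 (mod 3). M₂ = 3, y₂ ≡ 9 (mod 13). x = 1×13×1 + 0×3×9 ≡ 13 (mod 39)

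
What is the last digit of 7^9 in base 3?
Using Fermat: 7^{2} ≡ 1 (mod 3). 9 ≡ 1 (mod 2). So 7^{9} ≡ 7^{1} ≡ 1 (mod 3)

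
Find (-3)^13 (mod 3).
By repeated squaring (mod 3): (-3)^{1}≡0, (-3)^{2}≡0, (-3)^{4}≡0, (-3)^{8}≡0. Then (-3)^{13} = (-3)^{8+4+1} ≡ 0 × 0 × 0 ≡ 0 (mod 3)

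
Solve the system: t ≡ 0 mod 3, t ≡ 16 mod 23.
M = 3 × 23 = 69. M₁ = 23, y₁ ≡ 2 mod 3. M₂ = 3, y₂ ≡ 8 mod 23. t = 0×23×2 + 16×3×8 ≡ 39 mod 69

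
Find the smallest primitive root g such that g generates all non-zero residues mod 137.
g = 3. Powers: [3, 9, 27, 81, 106, 44, 132, ...] generates all 136 non-zero residues.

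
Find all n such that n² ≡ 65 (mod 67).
The square roots of 65 mod 67 are 47 and 20. Verify: 47² = 2209 ≡ 65 (mod 67)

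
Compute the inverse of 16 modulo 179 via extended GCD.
Extended GCD: 16(56) + 179(-5) = 1. So 16^(-1) ≡ 56 mod 179. Verify: 16 × 56 = 896 ≡ 1 mod 179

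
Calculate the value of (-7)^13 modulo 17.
By repeated squaring (mod 17): (-7)^{1}≡10, (-7)^{2}≡15, (-7)^{4}≡4, (-7)^{8}≡16. Then (-7)^{13} = (-7)^{8+4+1} ≡ 16 × 4 × 10 ≡ 11 (mod 17)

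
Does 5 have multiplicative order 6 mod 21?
Powers of 5 mod 21: 5^1≡5, 5^2≡4, 5^3≡20, 5^4≡16, 5^5≡17, 5^6≡1. First k with 5^k≡1 is k=6. Yes, ord_21(5) = 6.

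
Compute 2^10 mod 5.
Using Fermat: 2^{4} ≡ 1 (mod 5). 10 ≡ 2 (mod 4). So 2^{10} ≡ 2^{2} ≡ 4 (mod 5)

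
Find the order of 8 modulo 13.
Powers of 8 mod 13: 8^1≡8, 8^2≡12, 8^3≡5, 8^4≡1. So the order of 8 is 4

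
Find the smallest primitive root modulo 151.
g = 6. Powers: [6, 36, 65, 88, 75, 148, 133, 43, 107, ...] generates all 150 non-zero residues.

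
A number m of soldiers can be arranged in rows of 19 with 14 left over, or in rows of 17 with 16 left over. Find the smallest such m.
M = 19 × 17 = 323. M₁ = 17, y₁ ≡ 9 (mod 19). M₂ = 19, y₂ ≡ 9 (mod 17). m = 14×17×9 + 16×19×9 ≡ 33 (mod 323)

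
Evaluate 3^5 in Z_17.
By repeated squaring mod 17: 3^{1}≡3, 3^{2}≡9, 3^{4}≡13. Then 3^{5} = 3^{4+1} ≡ 13 × 3 ≡ 5 mod 17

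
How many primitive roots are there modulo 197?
There are φ(197-1) = φ(196) = 84 primitive roots modulo 197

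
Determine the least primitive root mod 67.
g = 2. For each prime q|66: 2^{33}≡66, 2^{22}≡37, 2^{6}≡64, none ≡ 1, so ord_67(2) = 66 and 2 is a primitive root.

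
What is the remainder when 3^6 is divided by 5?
Using Fermat: 3^{4} ≡ 1 (mod 5). 6 ≡ 2 (mod 4). So 3^{6} ≡ 3^{2} ≡ 4 (mod 5)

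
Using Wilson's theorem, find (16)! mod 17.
By Wilson's theorem, (16)! ≡ -1 ≡ 16 (mod 17)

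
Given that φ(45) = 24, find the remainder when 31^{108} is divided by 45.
By Euler: 31^{24} ≡ 1 (mod 45) since gcd(31, 45) = 1. 108 = 4×24 + 12. So 31^{108} ≡ 31^{12} ≡ 1 (mod 45)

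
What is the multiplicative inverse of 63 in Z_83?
Since 83 is prime, by Fermat 63^(-1) ≡ 63^{81} ≡ 29 (mod 83). Verify: 63 × 29 = 1827 ≡ 1 (mod 83)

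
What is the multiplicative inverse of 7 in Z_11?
Since 11 is prime, by Fermat 7^(-1) ≡ 7^{9} ≡ 8 mod 11. Verify: 7 × 8 = 56 ≡ 1 mod 11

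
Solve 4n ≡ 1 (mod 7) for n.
Since 7 is prime, by Fermat 4^(-1) ≡ 4^{5} ≡ 2 (mod 7). Verify: 4 × 2 = 8 ≡ 1 (mod 7)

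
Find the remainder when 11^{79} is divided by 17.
By Fermat: 11^{16} ≡ 1 mod 17. 79 = 4×16 + 15. So 11^{79} ≡ 11^{15} ≡ 14 mod 17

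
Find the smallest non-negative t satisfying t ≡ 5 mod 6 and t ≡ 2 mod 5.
M = 6 × 5 = 30. M₁ = 5, y₁ ≡ 5 mod 6. M₂ = 6, y₂ ≡ 1 mod 5. t = 5×5×5 + 2×6×1 ≡ 17 mod 30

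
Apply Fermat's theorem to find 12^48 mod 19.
By Fermat: 12^{18} ≡ 1 mod 19. 48 = 2×18 + 12. So 12^{48} ≡ 12^{12} ≡ 1 mod 19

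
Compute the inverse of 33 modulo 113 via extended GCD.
Extended GCD: 33(24) + 113(-7) = 1. So 33^(-1) ≡ 24 mod 113. Verify: 33 × 24 = 792 ≡ 1 mod 113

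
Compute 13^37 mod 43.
By repeated squaring (mod 43): 13^{1}≡13, 13^{2}≡40, 13^{4}≡9, 13^{8}≡38, 13^{16}≡25, 13^{32}≡23. Then 13^{37} = 13^{32+4+1} ≡ 23 × 9 × 13 ≡ 25 (mod 43)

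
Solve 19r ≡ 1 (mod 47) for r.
Since 47 is prime, by Fermat 19^(-1) ≡ 19^{45} ≡ 5 (mod 47). Verify: 19 × 5 = 95 ≡ 1 (mod 47)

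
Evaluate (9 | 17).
(9/17) = 9^{8} mod 17 = 1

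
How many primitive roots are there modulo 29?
Number of primitive roots mod 29 = φ(p-1) = φ(28) = 12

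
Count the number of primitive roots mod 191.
Number of primitive roots mod 191 = φ(p-1) = φ(190) = 72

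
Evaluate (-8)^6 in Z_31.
By repeated squaring (mod 31): (-8)^{1}≡23, (-8)^{2}≡2, (-8)^{4}≡4. Then (-8)^{6} = (-8)^{4+2} ≡ 4 × 2 ≡ 8 (mod 31)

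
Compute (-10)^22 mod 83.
By repeated squaring (mod 83): (-10)^{1}≡73, (-10)^{2}≡17, (-10)^{4}≡40, (-10)^{8}≡23, (-10)^{16}≡31. Then (-10)^{22} = (-10)^{16+4+2} ≡ 31 × 40 × 17 ≡ 81 (mod 83)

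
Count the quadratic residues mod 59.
For prime 59, there are (p-1)/2 = (59-1)/2 = 29 quadratic residues (excluding 0).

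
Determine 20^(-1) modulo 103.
Since 103 is prime, by Fermat 20^(-1) ≡ 20^{101} ≡ 67 (mod 103). Verify: 20 × 67 = 1340 ≡ 1 (mod 103)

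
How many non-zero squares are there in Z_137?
Exactly half the non-zero residues mod a prime are QRs: (137-1)/2 = 68.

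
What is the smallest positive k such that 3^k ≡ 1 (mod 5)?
Powers of 3 mod 5: 3^1≡3, 3^2≡4, 3^3≡2, 3^4≡1. Order = 4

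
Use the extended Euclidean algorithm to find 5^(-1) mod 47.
Extended GCD: 5(19) + 47(-2) = 1. So 5^(-1) ≡ 19 mod 47. Verify: 5 × 19 = 95 ≡ 1 mod 47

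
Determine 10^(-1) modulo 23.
Since 23 is prime, by Fermat 10^(-1) ≡ 10^{21} ≡ 7 mod 23. Verify: 10 × 7 = 70 ≡ 1 mod 23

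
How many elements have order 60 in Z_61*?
A prime p has φ(p-1) primitive roots; here φ(60) = 16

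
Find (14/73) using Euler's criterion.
(14/73) = 14^{36} mod 73 = -1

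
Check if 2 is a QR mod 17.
By Euler's criterion: 2^{8} ≡ 1 mod 17. Since this equals 1, 2 is a QR.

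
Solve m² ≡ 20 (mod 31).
The square roots of 20 mod 31 are 19 and 12. Verify: 19² = 361 ≡ 20 (mod 31)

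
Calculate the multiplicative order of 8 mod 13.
Powers of 8 mod 13: 8^1≡8, 8^2≡12, 8^3≡5, 8^4≡1. So the order of 8 is 4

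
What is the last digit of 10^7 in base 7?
Using Fermat: 10^{6} ≡ 1 mod 7. 7 ≡ 1 mod 6. So 10^{7} ≡ 10^{1} ≡ 3 mod 7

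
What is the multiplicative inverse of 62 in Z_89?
Since 89 is prime, by Fermat 62^(-1) ≡ 62^{87} ≡ 56 mod 89. Verify: 62 × 56 = 3472 ≡ 1 mod 89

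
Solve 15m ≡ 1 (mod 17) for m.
Since 17 is prime, by Fermat 15^(-1) ≡ 15^{15} ≡ 8 (mod 17). Verify: 15 × 8 = 120 ≡ 1 (mod 17)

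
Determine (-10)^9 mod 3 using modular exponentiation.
Using Fermat: (-10)^{2} ≡ 1 (mod 3). 9 ≡ 1 (mod 2). So (-10)^{9} ≡ (-10)^{1} ≡ 2 (mod 3)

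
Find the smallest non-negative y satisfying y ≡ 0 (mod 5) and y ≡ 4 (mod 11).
M = 5 × 11 = 55. M₁ = 11, y₁ ≡ 1 (mod 5). M₂ = 5, y₂ ≡ 9 (mod 11). y = 0×11×1 + 4×5×9 ≡ 15 (mod 55)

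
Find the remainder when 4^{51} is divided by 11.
By Fermat: 4^{10} ≡ 1 (mod 11). 51 = 5×10 + 1. So 4^{51} ≡ 4^{1} ≡ 4 (mod 11)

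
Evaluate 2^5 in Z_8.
By repeated squaring (mod 8): 2^{1}≡2, 2^{2}≡4, 2^{4}≡0. Then 2^{5} = 2^{4+1} ≡ 0 × 2 ≡ 0 (mod 8)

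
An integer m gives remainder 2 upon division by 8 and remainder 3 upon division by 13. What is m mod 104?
M = 8 × 13 = 104. M₁ = 13, y₁ ≡ 5 mod 8. M₂ = 8, y₂ ≡ 5 mod 13. m = 2×13×5 + 3×8×5 ≡ 42 mod 104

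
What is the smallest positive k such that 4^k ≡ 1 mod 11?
Powers of 4 mod 11: 4^1≡4, 4^2≡5, 4^3≡9, 4^4≡3, 4^5≡1. Order = 5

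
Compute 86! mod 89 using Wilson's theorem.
(88)! = (86)! × (87) × (88) ≡ -1 mod 89. So (86)! ≡ -1 × [(88)(87)]^(-1) ≡ 44 mod 89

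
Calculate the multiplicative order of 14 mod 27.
Powers of 14 mod 27: 14^1≡14, 14^2≡7, 14^3≡17, 14^4≡22, 14^5≡11, 14^6≡19, 14^7≡23, 14^8≡25, 14^9≡26, 14^10≡13, 14^11≡20, 14^12≡10, 14^13≡5, 14^14≡16, 14^15≡8, 14^16≡4, 14^17≡2, 14^18≡1. ord_27(14) = 18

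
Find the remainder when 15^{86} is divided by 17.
By Fermat: 15^{16} ≡ 1 (mod 17). 86 = 5×16 + 6. So 15^{86} ≡ 15^{6} ≡ 13 (mod 17)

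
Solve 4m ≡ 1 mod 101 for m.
Since 101 is prime, by Fermat 4^(-1) ≡ 4^{99} ≡ 76 mod 101. Verify: 4 × 76 = 304 ≡ 1 mod 101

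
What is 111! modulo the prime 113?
(112)! = (111)! × (112) ≡ -1 mod 113. So (111)! ≡ -1 × (112)^(-1) ≡ (-1)×(-1) = 1 mod 113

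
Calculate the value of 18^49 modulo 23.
Using Fermat: 18^{22} ≡ 1 (mod 23). 49 ≡ 5 (mod 22). So 18^{49} ≡ 18^{5} ≡ 3 (mod 23)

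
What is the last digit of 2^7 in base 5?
Using Fermat: 2^{4} ≡ 1 mod 5. 7 ≡ 3 mod 4. So 2^{7} ≡ 2^{3} ≡ 3 mod 5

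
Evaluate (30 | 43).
(30/43) = 30^{21} mod 43 = -1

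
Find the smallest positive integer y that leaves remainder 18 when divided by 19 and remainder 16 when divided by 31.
M = 19 × 31 = 589. M₁ = 31, y₁ ≡ 8 mod 19. M₂ = 19, y₂ ≡ 18 mod 31. y = 18×31×8 + 16×19×18 ≡ 512 mod 589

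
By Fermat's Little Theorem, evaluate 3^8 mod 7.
By Fermat: 3^{6} ≡ 1 mod 7. So 3^{8} = 3^{6} · 3^{2} ≡ 3^{2} ≡ 2 mod 7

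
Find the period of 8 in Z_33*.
Powers of 8 mod 33: 8^1≡8, 8^2≡31, 8^3≡17, 8^4≡4, 8^5≡32, 8^6≡25, 8^7≡2, 8^8≡16, 8^9≡29, 8^10≡1. So the order of 8 is 10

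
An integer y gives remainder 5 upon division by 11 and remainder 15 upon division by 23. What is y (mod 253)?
M = 11 × 23 = 253. M₁ = 23, y₁ ≡ 1 (mod 11). M₂ = 11, y₂ ≡ 21 (mod 23). y = 5×23×1 + 15×11×21 ≡ 38 (mod 253)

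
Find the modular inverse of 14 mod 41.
Since 41 is prime, by Fermat 14^(-1) ≡ 14^{39} ≡ 3 mod 41. Verify: 14 × 3 = 42 ≡ 1 mod 41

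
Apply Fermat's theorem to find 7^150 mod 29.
By Fermat: 7^{28} ≡ 1 mod 29. 150 = 5×28 + 10. So 7^{150} ≡ 7^{10} ≡ 24 mod 29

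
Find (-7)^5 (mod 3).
Using Fermat: (-7)^{2} ≡ 1 (mod 3). 5 ≡ 1 (mod 2). So (-7)^{5} ≡ (-7)^{1} ≡ 2 (mod 3)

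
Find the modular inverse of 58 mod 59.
Since 59 is prime, by Fermat 58^(-1) ≡ 58^{57} ≡ 58 mod 59. Verify: 58 × 58 = 3364 ≡ 1 mod 59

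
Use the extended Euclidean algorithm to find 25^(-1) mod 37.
Extended GCD: 25(3) + 37(-2) = 1. So 25^(-1) ≡ 3 mod 37. Verify: 25 × 3 = 75 ≡ 1 mod 37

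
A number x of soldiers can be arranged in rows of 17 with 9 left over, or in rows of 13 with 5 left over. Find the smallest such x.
M = 17 × 13 = 221. M₁ = 13, y₁ ≡ 4 (mod 17). M₂ = 17, y₂ ≡ 10 (mod 13). x = 9×13×4 + 5×17×10 ≡ 213 (mod 221)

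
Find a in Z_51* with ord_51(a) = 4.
4 has order 4 mod 51 since 4^{4} ≡ 1 mod 51 and no smaller power works.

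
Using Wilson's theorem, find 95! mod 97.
(96)! = (95)! × (96) ≡ -1 mod 97. So (95)! ≡ -1 × (96)^(-1) ≡ (-1)×(-1) = 1 mod 97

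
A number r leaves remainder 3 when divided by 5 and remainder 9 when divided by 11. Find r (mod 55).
M = 5 × 11 = 55. M₁ = 11, y₁ ≡ 1 (mod 5). M₂ = 5, y₂ ≡ 9 (mod 11). r = 3×11×1 + 9×5×9 ≡ 53 (mod 55)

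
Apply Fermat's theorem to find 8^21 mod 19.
By Fermat: 8^{18} ≡ 1 mod 19. So 8^{21} = 8^{18} · 8^{3} ≡ 8^{3} ≡ 18 mod 19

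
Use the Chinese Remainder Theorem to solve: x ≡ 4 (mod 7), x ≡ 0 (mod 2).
M = 7 × 2 = 14. M₁ = 2, y₁ ≡ 4 (mod 7). M₂ = 7, y₂ ≡ 1 (mod 2). x = 4×2×4 + 0×7×1 ≡ 4 (mod 14)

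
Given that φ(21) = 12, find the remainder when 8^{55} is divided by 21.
By Euler: 8^{12} ≡ 1 mod 21 since gcd(8, 21) = 1. 55 = 4×12 + 7. So 8^{55} ≡ 8^{7} ≡ 8 mod 21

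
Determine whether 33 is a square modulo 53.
By Euler's criterion: 33^{26} ≡ 52 (mod 53). Since this equals -1 (≡ 52), 33 is not a QR.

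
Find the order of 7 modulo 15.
Powers of 7 mod 15: 7^1≡7, 7^2≡4, 7^3≡13, 7^4≡1. ord_15(7) = 4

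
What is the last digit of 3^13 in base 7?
Using Fermat: 3^{6} ≡ 1 mod 7. 13 ≡ 1 mod 6. So 3^{13} ≡ 3^{1} ≡ 3 mod 7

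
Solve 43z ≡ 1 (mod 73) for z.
Since 73 is prime, by Fermat 43^(-1) ≡ 43^{71} ≡ 17 (mod 73). Verify: 43 × 17 = 731 ≡ 1 (mod 73)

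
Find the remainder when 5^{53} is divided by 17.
By Fermat: 5^{16} ≡ 1 mod 17. 53 = 3×16 + 5. So 5^{53} ≡ 5^{5} ≡ 14 mod 17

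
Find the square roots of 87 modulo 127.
The square roots of 87 mod 127 are 50 and 77. Verify: 50² = 2500 ≡ 87 mod 127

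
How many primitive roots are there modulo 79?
A prime p has φ(p-1) primitive roots; here φ(78) = 24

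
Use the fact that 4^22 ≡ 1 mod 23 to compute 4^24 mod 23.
By Fermat: 4^{22} ≡ 1 mod 23. So 4^{24} = 4^{22} · 4^{2} ≡ 4^{2} ≡ 16 mod 23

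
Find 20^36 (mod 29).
Using Fermat: 20^{28} ≡ 1 (mod 29). 36 ≡ 8 (mod 28). So 20^{36} ≡ 20^{8} ≡ 20 (mod 29)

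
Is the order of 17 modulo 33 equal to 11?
Powers of 17 mod 33: 17^1≡17, 17^2≡25, 17^3≡29, 17^4≡31, 17^5≡32, 17^6≡16, 17^7≡8, 17^8≡4, 17^9≡2, 17^10≡1. Already 17^10≡1, so the order is 10 < 11. No, the actual order is 10.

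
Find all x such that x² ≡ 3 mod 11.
The square roots of 3 mod 11 are 5 and 6. Verify: 5² = 25 ≡ 3 mod 11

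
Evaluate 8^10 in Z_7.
Using Fermat: 8^{6} ≡ 1 (mod 7). 10 ≡ 4 (mod 6). So 8^{10} ≡ 8^{4} ≡ 1 (mod 7)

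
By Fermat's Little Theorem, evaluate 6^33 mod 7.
By Fermat: 6^{6} ≡ 1 mod 7. 33 = 5×6 + 3. So 6^{33} ≡ 6^{3} ≡ 6 mod 7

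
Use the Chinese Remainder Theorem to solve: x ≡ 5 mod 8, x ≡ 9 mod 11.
M = 8 × 11 = 88. M₁ = 11, y₁ ≡ 3 mod 8. M₂ = 8, y₂ ≡ 7 mod 11. x = 5×11×3 + 9×8×7 ≡ 53 mod 88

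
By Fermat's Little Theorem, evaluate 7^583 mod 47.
By Fermat: 7^{46} ≡ 1 (mod 47). 583 ≡ 31 (mod 46). So 7^{583} ≡ 7^{31} ≡ 16 (mod 47)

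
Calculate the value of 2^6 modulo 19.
By repeated squaring (mod 19): 2^{1}≡2, 2^{2}≡4, 2^{4}≡16. Then 2^{6} = 2^{4+2} ≡ 16 × 4 ≡ 7 (mod 19)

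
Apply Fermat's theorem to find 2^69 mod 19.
By Fermat: 2^{18} ≡ 1 mod 19. 69 = 3×18 + 15. So 2^{69} ≡ 2^{15} ≡ 12 mod 19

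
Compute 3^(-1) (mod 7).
Since 7 is prime, by Fermat 3^(-1) ≡ 3^{5} ≡ 5 (mod 7). Verify: 3 × 5 = 15 ≡ 1 (mod 7)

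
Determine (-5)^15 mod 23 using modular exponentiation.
By repeated squaring mod 23: (-5)^{1}≡18, (-5)^{2}≡2, (-5)^{4}≡4, (-5)^{8}≡16. Then (-5)^{15} = (-5)^{8+4+2+1} ≡ 16 × 4 × 2 × 18 ≡ 4 mod 23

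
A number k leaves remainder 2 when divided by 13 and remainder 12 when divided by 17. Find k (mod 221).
M = 13 × 17 = 221. M₁ = 17, y₁ ≡ 10 (mod 13). M₂ = 13, y₂ ≡ 4 (mod 17). k = 2×17×10 + 12×13×4 ≡ 80 (mod 221)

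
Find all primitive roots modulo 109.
There are φ(108) = 36 primitive roots mod 109: {6, 10, 11, 13, 14, 18, 24, 30, 37, 39, 40, 42, 44, 47, 50, 51, 52, 53, 56, 57, 58, 59, 62, 65, 67, 69, 70, 72, 79, 85, 91, 95, 96, 98, 99, 103}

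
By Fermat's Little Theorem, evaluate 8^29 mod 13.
By Fermat: 8^{12} ≡ 1 mod 13. 29 = 2×12 + 5. So 8^{29} ≡ 8^{5} ≡ 8 mod 13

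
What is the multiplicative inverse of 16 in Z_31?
Since 31 is prime, by Fermat 16^(-1) ≡ 16^{29} ≡ 2 (mod 31). Verify: 16 × 2 = 32 ≡ 1 (mod 31)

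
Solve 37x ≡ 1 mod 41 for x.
Since 41 is prime, by Fermat 37^(-1) ≡ 37^{39} ≡ 10 mod 41. Verify: 37 × 10 = 370 ≡ 1 mod 41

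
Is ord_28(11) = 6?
Powers of 11 mod 28: 11^1≡11, 11^2≡9, 11^3≡15, 11^4≡25, 11^5≡23, 11^6≡1. First k with 11^k≡1 is k=6. Yes, ord_28(11) = 6.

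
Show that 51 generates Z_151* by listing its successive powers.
51^1, 51^2, ..., 51^{150} mod 151: [51, 34, 73, 99, 66, 44, 130, 137, 41, 128, 35, 124, 133, 139, 143, 45, 30, 20, 114, 76, 101, 17, 112, 125, 33, 22, 65, 144, 96, 64, 93, 62, 142, 145, 147, 98, 15, 10, 57, 38, 126, 84, 56, 138, 92, 11, 108, 72, 48, 32, 122, 31, 71, 148, 149, 49, 83, 5, 104, 19, 63, 42, 28, 69, 46, 81, 54, 36, 24, 16, 61, 91, 111, 74, 150, 100, 117, 78, 52, 85, 107, 21, 14, 110, 23, 116, 27, 18, 12, 8, 106, 121, 131, 37, 75, 50, 134, 39, 26, 118, 129, 86, 7, 55, 87, 58, 89, 9, 6, 4, 53, 136, 141, 94, 113, 25, 67, 95, 13, 59, 140, 43, 79, 103, 119, 29, 120, 80, 3, 2, 102, 68, 146, 47, 132, 88, 109, 123, 82, 105, 70, 97, 115, 127, 135, 90, 60, 40, 77, 1]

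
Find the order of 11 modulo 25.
Powers of 11 mod 25: 11^1≡11, 11^2≡21, 11^3≡6, 11^4≡16, 11^5≡1. ord_25(11) = 5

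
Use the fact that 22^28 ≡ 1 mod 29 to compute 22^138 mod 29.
By Fermat: 22^{28} ≡ 1 mod 29. 138 = 4×28 + 26. So 22^{138} ≡ 22^{26} ≡ 16 mod 29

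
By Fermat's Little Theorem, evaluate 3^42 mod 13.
By Fermat: 3^{12} ≡ 1 (mod 13). 42 = 3×12 + 6. So 3^{42} ≡ 3^{6} ≡ 1 (mod 13)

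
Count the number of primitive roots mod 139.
A prime p has φ(p-1) primitive roots; here φ(138) = 44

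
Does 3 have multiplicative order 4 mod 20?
Powers of 3 mod 20: 3^1≡3, 3^2≡9, 3^3≡7, 3^4≡1. First k with 3^k≡1 is k=4. Yes, ord_20(3) = 4.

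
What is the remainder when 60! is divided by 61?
By Wilson's theorem, (60)! ≡ -1 ≡ 60 mod 61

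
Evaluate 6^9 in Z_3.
By repeated squaring mod 3: 6^{1}≡0, 6^{2}≡0, 6^{4}≡0, 6^{8}≡0. Then 6^{9} = 6^{8+1} ≡ 0 × 0 ≡ 0 mod 3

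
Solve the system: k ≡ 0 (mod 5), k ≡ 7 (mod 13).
M = 5 × 13 = 65. M₁ = 13, y₁ ≡ 2 (mod 5). M₂ = 5, y₂ ≡ 8 (mod 13). k = 0×13×2 + 7×5×8 ≡ 20 (mod 65)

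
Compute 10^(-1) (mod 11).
Since 11 is prime, by Fermat 10^(-1) ≡ 10^{9} ≡ 10 (mod 11). Verify: 10 × 10 = 100 ≡ 1 (mod 11)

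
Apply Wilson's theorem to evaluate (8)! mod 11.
(10)! = (8)! × (9) × (10) ≡ -1 mod 11. So (8)! ≡ -1 × [(10)(9)]^(-1) ≡ 5 mod 11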